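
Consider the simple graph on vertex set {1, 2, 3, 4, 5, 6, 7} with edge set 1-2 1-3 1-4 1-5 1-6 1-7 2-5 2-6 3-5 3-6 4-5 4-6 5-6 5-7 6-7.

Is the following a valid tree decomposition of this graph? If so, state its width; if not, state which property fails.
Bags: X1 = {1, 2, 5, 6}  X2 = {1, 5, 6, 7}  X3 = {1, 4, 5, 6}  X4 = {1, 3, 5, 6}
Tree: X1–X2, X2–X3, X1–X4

Vertex coverage: the bags together contain {1, 2, 3, 4, 5, 6, 7}, the full vertex set. Edge coverage: each edge of G has both endpoints in at least one bag. Running intersection: for every vertex, the bags containing it form a connected subtree. All three properties hold, so this is a valid tree decomposition of width max|bag| − 1 = 3, and hence tw(G) ≤ 3.

Yes; width 3.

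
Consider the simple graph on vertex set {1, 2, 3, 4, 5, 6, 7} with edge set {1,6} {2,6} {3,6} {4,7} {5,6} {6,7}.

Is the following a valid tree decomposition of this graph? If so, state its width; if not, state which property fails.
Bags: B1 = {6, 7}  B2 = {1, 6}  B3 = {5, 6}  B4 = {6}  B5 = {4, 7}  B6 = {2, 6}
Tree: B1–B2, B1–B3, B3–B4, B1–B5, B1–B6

A tree decomposition must satisfy three properties: every vertex lies in some bag; for every edge, both endpoints lie together in some bag; and for every vertex, the bags containing it form a connected subtree. Here vertex 3 appears in no bag, so the decomposition is invalid.

No — vertex 3 appears in no bag.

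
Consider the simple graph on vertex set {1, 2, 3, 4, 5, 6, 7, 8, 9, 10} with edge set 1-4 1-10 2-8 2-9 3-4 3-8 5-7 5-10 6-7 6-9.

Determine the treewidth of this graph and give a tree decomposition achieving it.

Treewidth 2.
One such decomposition:
Bags: B1 = {5, 6, 7}  B2 = {5, 6, 10}  B3 = {1, 6, 10}  B4 = {1, 4, 6}  B5 = {3, 4, 6}  B6 = {3, 6, 8}  B7 = {2, 6, 8}  B8 = {2, 6, 9}
Tree: B1–B2, B2–B3, B3–B4, B4–B5, B5–B6, B6–B7, B7–B8

Each bag holds 3 vertices, so the decomposition has width 2, which upper-bounds the treewidth. The edges 6–7–5–10–1–4–3–8–2–9–6 form a cycle, so G is not a tree and its treewidth is at least 2. Hence tw(G) = 2 exactly.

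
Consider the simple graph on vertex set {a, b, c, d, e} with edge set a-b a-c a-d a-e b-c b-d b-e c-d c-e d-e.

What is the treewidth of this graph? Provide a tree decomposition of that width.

A single bag containing all 5 vertices is trivially a valid decomposition of width 4. For the lower bound, the 5 vertices {a, b, c, d, e} are pairwise adjacent, and any tree decomposition puts a clique entirely inside one bag — forcing width ≥ 4. Therefore the treewidth is 4.

Treewidth 4.
One such decomposition:
Bags: B1 = {a, b, c, d, e}
Tree: (single bag)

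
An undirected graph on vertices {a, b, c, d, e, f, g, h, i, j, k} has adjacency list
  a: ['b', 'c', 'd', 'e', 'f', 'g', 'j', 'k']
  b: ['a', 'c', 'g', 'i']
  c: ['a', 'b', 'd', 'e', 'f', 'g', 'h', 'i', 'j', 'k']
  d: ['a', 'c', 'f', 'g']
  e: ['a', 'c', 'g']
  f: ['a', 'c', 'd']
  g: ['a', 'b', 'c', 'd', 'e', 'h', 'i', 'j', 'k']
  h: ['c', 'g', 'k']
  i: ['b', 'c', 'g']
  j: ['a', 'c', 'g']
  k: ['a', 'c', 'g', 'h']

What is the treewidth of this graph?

A width-3 tree decomposition is:
Bags: B1 = {a, b, c, g}  B2 = {a, c, g, k}  B3 = {a, c, e, g}  B4 = {b, c, g, i}  B5 = {a, c, d, g}  B6 = {a, c, d, f}  B7 = {a, c, g, j}  B8 = {c, g, h, k}
Tree: B1–B2, B1–B3, B1–B4, B3–B5, B5–B6, B1–B7, B2–B8
Each bag holds 4 vertices, so the decomposition has width 3, which upper-bounds the treewidth. For the lower bound, the 4 vertices {c, g, h, k} are pairwise adjacent, and any tree decomposition puts a clique entirely inside one bag — forcing width ≥ 3. The upper and lower bounds meet at 3, so that is the treewidth.

3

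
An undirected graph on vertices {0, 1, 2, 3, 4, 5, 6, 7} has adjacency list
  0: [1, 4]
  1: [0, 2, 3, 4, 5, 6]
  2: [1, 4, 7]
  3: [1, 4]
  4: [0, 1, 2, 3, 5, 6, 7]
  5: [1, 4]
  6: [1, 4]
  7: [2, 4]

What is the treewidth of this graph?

A width-2 tree decomposition is:
Bags: B1 = {2, 4, 7}  B2 = {1, 2, 4}  B3 = {1, 4, 6}  B4 = {0, 1, 4}  B5 = {1, 4, 5}  B6 = {1, 3, 4}
Tree: B1–B2, B2–B3, B2–B4, B3–B5, B2–B6
Each bag holds 3 vertices, so the decomposition has width 2, which upper-bounds the treewidth. Conversely, {0, 1, 4} is a clique of size 3, and the vertices of any clique must share a bag in every tree decomposition; so some bag has ≥ 3 vertices and tw(G) ≥ 2. Combining the bounds, tw(G) = 2.

2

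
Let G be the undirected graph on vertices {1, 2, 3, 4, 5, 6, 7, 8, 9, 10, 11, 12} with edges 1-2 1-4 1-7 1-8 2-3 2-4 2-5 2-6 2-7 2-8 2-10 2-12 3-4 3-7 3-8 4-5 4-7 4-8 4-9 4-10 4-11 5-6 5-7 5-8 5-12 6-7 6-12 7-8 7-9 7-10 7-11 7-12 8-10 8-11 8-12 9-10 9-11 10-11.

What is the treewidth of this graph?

4

A width-4 tree decomposition is:
Bags: B1 = {2, 4, 5, 7, 8}  B2 = {2, 4, 7, 8, 10}  B3 = {2, 5, 7, 8, 12}  B4 = {2, 5, 6, 7, 12}  B5 = {2, 3, 4, 7, 8}  B6 = {4, 7, 8, 10, 11}  B7 = {4, 7, 9, 10, 11}  B8 = {1, 2, 4, 7, 8}
Tree: B1–B2, B1–B3, B3–B4, B1–B5, B2–B6, B6–B7, B5–B8
The largest bag has 5 vertices, giving width 4; this decomposition certifies tw(G) ≤ 4. On the other hand G contains the 5-clique {4, 7, 9, 10, 11}. A clique must lie in a single bag of any decomposition, so no decomposition can have width below 4. Hence tw(G) = 4 exactly.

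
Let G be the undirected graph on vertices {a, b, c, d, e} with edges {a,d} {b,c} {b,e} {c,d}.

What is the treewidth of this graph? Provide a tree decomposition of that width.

Treewidth 1.
One such decomposition:
Bags: B1 = {a, d}  B2 = {c, d}  B3 = {b, c}  B4 = {b, e}
Tree: B1–B2, B2–B3, B3–B4

The largest bag has 2 vertices, giving width 1; this decomposition certifies tw(G) ≤ 1. Any graph with an edge has treewidth ≥ 1, and G has the edge a–d. Therefore the treewidth is 1.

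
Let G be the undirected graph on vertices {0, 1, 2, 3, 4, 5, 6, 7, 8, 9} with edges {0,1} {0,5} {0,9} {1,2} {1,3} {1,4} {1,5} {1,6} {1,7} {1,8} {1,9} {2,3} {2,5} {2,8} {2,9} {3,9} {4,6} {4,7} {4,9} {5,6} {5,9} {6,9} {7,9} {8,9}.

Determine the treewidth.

3

A width-3 tree decomposition is:
Bags: B1 = {0, 1, 5, 9}  B2 = {1, 2, 5, 9}  B3 = {1, 5, 6, 9}  B4 = {1, 2, 3, 9}  B5 = {1, 4, 6, 9}  B6 = {1, 4, 7, 9}  B7 = {1, 2, 8, 9}
Tree: B1–B2, B2–B3, B2–B4, B3–B5, B5–B6, B4–B7
Each bag holds 4 vertices, so the decomposition has width 3, which upper-bounds the treewidth. For the lower bound, the 4 vertices {0, 1, 5, 9} are pairwise adjacent, and any tree decomposition puts a clique entirely inside one bag — forcing width ≥ 3. Therefore the treewidth is 3.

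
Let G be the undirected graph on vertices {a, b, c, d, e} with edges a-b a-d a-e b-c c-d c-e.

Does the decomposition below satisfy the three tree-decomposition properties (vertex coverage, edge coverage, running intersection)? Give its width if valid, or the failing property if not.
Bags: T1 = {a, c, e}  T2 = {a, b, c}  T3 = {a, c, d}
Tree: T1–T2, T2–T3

Yes; width 2.

Checking the three conditions: (i) the bags cover all of {a, b, c, d, e}; (ii) for each edge, some bag contains both endpoints; (iii) the bags containing any fixed vertex form a subtree. All hold, so the decomposition is valid with width 3 − 1 = 2.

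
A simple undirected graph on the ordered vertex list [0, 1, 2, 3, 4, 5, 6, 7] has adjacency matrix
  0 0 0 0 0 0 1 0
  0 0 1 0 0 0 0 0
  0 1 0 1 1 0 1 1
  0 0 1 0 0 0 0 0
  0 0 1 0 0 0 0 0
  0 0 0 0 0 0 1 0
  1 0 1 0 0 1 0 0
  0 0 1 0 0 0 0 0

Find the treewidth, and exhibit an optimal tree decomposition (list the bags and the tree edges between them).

The largest bag has 2 vertices, giving width 1; this decomposition certifies tw(G) ≤ 1. Since G has at least one edge (e.g. 6–2), it is not an edgeless graph, so tw(G) ≥ 1. Therefore the treewidth is 1.

Treewidth 1.
One optimal decomposition is:
Bags: B1 = {2, 6}  B2 = {0, 6}  B3 = {5, 6}  B4 = {2, 7}  B5 = {2, 3}  B6 = {2, 4}  B7 = {1, 2}
Tree: B1–B2, B1–B3, B1–B4, B1–B5, B4–B6, B5–B7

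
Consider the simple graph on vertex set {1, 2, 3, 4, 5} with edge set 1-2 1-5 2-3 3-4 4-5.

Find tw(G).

2

A width-2 tree decomposition is:
Bags: B1 = {1, 4, 5}  B2 = {1, 3, 4}  B3 = {1, 2, 3}
Tree: B1–B2, B2–B3
The largest bag has 3 vertices, giving width 2; this decomposition certifies tw(G) ≤ 2. For the lower bound, G contains the cycle 1–5–4–3–2–1, so G is not a forest; only forests have treewidth ≤ 1, hence tw(G) ≥ 2. Combining the bounds, tw(G) = 2.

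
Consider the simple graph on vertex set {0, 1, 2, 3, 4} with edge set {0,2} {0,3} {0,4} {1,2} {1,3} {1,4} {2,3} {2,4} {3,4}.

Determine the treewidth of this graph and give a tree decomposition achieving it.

Each bag holds 4 vertices, so the decomposition has width 3, which upper-bounds the treewidth. On the other hand G contains the 4-clique {0, 2, 3, 4}. A clique must lie in a single bag of any decomposition, so no decomposition can have width below 3. The upper and lower bounds meet at 3, so that is the treewidth.

Treewidth 3.
Bags: B1 = {1, 2, 3, 4}  B2 = {0, 2, 3, 4}
Tree: B1–B2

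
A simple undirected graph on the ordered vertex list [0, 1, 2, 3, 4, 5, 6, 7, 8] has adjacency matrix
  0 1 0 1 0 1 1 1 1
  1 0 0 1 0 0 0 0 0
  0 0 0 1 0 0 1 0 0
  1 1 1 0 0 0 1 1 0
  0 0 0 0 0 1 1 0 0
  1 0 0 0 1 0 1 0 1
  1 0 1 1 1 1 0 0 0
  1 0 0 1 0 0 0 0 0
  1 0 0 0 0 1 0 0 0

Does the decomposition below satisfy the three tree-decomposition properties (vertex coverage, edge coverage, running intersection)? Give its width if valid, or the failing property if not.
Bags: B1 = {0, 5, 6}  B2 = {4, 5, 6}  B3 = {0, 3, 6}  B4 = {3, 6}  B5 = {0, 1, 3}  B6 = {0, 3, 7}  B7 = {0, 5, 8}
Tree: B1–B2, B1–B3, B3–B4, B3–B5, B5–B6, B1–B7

No — vertex 2 appears in no bag.

A tree decomposition must satisfy three properties: every vertex lies in some bag; for every edge, both endpoints lie together in some bag; and for every vertex, the bags containing it form a connected subtree. Here vertex 2 appears in no bag, so the decomposition is invalid.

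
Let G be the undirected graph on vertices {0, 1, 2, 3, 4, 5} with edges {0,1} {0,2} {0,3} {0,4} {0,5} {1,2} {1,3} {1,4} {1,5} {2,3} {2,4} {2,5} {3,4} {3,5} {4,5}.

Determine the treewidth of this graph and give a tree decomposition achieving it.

Treewidth 5.
One optimal decomposition is:
Bags: B1 = {0, 1, 2, 3, 4, 5}
Tree: (single bag)

A single bag containing all 6 vertices is trivially a valid decomposition of width 5. Conversely, {0, 1, 2, 3, 4, 5} is a clique of size 6, and the vertices of any clique must share a bag in every tree decomposition; so some bag has ≥ 6 vertices and tw(G) ≥ 5. The upper and lower bounds meet at 5, so that is the treewidth.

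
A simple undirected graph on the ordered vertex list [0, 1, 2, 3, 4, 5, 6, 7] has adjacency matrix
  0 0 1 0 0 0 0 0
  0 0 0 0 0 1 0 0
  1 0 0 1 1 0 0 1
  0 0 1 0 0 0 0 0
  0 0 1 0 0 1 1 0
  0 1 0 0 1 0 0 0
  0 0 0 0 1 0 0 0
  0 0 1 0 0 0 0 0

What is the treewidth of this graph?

A width-1 tree decomposition is:
Bags: B1 = {4, 5}  B2 = {2, 4}  B3 = {0, 2}  B4 = {2, 3}  B5 = {1, 5}  B6 = {2, 7}  B7 = {4, 6}
Tree: B1–B2, B2–B3, B3–B4, B1–B5, B3–B6, B2–B7
The largest bag has 2 vertices, giving width 1; this decomposition certifies tw(G) ≤ 1. Since G has at least one edge (e.g. 5–4), it is not an edgeless graph, so tw(G) ≥ 1. The upper and lower bounds meet at 1, so that is the treewidth.

1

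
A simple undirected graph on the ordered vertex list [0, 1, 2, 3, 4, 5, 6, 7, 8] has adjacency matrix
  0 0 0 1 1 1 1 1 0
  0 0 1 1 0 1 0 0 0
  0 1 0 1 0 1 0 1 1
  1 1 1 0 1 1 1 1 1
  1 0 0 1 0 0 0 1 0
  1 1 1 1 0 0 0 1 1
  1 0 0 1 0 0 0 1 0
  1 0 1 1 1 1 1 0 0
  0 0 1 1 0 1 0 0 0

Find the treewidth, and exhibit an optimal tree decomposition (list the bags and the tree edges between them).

Treewidth 3.
Bags: B1 = {2, 3, 5, 8}  B2 = {2, 3, 5, 7}  B3 = {0, 3, 5, 7}  B4 = {1, 2, 3, 5}  B5 = {0, 3, 6, 7}  B6 = {0, 3, 4, 7}
Tree: B1–B2, B2–B3, B1–B4, B3–B5, B5–B6

Every bag has size at most 4, so the width is 4 − 1 = 3 and tw(G) ≤ 3. Conversely, {0, 3, 4, 7} is a clique of size 4, and the vertices of any clique must share a bag in every tree decomposition; so some bag has ≥ 4 vertices and tw(G) ≥ 3. Combining the bounds, tw(G) = 3.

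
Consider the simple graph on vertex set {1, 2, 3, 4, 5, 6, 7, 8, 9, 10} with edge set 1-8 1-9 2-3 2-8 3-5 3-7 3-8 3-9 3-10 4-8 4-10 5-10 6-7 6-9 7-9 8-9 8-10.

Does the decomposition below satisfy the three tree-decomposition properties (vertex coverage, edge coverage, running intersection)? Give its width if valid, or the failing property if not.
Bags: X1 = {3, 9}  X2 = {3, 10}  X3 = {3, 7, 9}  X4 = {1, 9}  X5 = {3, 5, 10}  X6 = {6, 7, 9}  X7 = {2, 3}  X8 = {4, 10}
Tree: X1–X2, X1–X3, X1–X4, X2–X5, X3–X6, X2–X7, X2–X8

A tree decomposition must satisfy three properties: every vertex lies in some bag; for every edge, both endpoints lie together in some bag; and for every vertex, the bags containing it form a connected subtree. Here vertex 8 appears in no bag, so the decomposition is invalid.

No — vertex 8 appears in no bag.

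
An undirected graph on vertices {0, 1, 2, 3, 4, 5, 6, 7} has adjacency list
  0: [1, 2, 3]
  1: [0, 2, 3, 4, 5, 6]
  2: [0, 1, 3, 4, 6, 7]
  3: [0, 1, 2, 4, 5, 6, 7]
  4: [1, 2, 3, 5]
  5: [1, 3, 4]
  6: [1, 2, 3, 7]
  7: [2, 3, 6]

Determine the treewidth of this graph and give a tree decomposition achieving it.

Every bag has size at most 4, so the width is 4 − 1 = 3 and tw(G) ≤ 3. For the lower bound, the 4 vertices {0, 1, 2, 3} are pairwise adjacent, and any tree decomposition puts a clique entirely inside one bag — forcing width ≥ 3. Combining the bounds, tw(G) = 3.

Treewidth 3.
One such decomposition:
Bags: B1 = {1, 2, 3, 4}  B2 = {1, 3, 4, 5}  B3 = {1, 2, 3, 6}  B4 = {2, 3, 6, 7}  B5 = {0, 1, 2, 3}
Tree: B1–B2, B1–B3, B3–B4, B3–B5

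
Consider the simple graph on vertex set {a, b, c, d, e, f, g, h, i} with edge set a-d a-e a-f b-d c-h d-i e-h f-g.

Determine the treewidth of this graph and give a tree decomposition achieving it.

Treewidth 1.
One optimal decomposition is:
Bags: B1 = {e, h}  B2 = {c, h}  B3 = {a, e}  B4 = {a, d}  B5 = {a, f}  B6 = {f, g}  B7 = {b, d}  B8 = {d, i}
Tree: B1–B2, B1–B3, B3–B4, B4–B5, B5–B6, B4–B7, B4–B8

Every bag has size at most 2, so the width is 2 − 1 = 1 and tw(G) ≤ 1. Any graph with an edge has treewidth ≥ 1, and G has the edge e–h. The upper and lower bounds meet at 1, so that is the treewidth.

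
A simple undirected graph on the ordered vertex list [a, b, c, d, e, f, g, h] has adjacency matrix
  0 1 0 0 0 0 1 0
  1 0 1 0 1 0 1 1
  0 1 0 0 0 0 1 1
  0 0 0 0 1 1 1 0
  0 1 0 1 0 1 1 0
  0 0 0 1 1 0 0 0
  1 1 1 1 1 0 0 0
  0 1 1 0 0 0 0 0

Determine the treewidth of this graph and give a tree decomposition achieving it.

Treewidth 2.
One optimal decomposition is:
Bags: B1 = {b, e, g}  B2 = {d, e, g}  B3 = {b, c, g}  B4 = {b, c, h}  B5 = {d, e, f}  B6 = {a, b, g}
Tree: B1–B2, B1–B3, B3–B4, B2–B5, B3–B6

Every bag has size at most 3, so the width is 3 − 1 = 2 and tw(G) ≤ 2. For the lower bound, the 3 vertices {d, e, g} are pairwise adjacent, and any tree decomposition puts a clique entirely inside one bag — forcing width ≥ 2. Therefore the treewidth is 2.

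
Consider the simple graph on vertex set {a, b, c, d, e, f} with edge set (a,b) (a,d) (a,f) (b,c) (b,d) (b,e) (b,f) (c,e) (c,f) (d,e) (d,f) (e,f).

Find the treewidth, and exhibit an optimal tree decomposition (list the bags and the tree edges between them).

Treewidth 3.
One optimal decomposition is:
Bags: B1 = {b, c, e, f}  B2 = {b, d, e, f}  B3 = {a, b, d, f}
Tree: B1–B2, B2–B3

Each bag holds 4 vertices, so the decomposition has width 3, which upper-bounds the treewidth. For the lower bound, the 4 vertices {b, d, e, f} are pairwise adjacent, and any tree decomposition puts a clique entirely inside one bag — forcing width ≥ 3. Therefore the treewidth is 3.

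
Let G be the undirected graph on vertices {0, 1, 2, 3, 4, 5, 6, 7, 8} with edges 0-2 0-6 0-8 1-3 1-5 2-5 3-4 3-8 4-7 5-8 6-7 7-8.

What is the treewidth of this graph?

3

A width-3 tree decomposition is:
Bags: B1 = {1, 3, 4, 5}  B2 = {3, 4, 5, 8}  B3 = {4, 5, 7, 8}  B4 = {2, 5, 7, 8}  B5 = {0, 2, 7, 8}  B6 = {0, 2, 6, 7}
Tree: B1–B2, B2–B3, B3–B4, B4–B5, B5–B6
Each bag holds 4 vertices, so the decomposition has width 3, which upper-bounds the treewidth. For the lower bound: the 4 vertex sets {1,3,4}, {5}, {8}, {0,2,6,7} are disjoint, each induces a connected subgraph, and every pair is joined by at least one edge of G. Contracting each set to a single vertex therefore yields K_{4} as a minor, and since treewidth is minor-monotone, tw(G) ≥ tw(K_{4}) = 3. Combining the bounds, tw(G) = 3.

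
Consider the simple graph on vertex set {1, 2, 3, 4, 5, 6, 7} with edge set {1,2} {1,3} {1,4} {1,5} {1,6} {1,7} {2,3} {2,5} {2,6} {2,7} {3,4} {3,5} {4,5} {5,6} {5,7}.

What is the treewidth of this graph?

A width-3 tree decomposition is:
Bags: B1 = {1, 2, 5, 7}  B2 = {1, 2, 3, 5}  B3 = {1, 3, 4, 5}  B4 = {1, 2, 5, 6}
Tree: B1–B2, B2–B3, B1–B4
The largest bag has 4 vertices, giving width 3; this decomposition certifies tw(G) ≤ 3. On the other hand G contains the 4-clique {1, 2, 3, 5}. A clique must lie in a single bag of any decomposition, so no decomposition can have width below 3. Combining the bounds, tw(G) = 3.

3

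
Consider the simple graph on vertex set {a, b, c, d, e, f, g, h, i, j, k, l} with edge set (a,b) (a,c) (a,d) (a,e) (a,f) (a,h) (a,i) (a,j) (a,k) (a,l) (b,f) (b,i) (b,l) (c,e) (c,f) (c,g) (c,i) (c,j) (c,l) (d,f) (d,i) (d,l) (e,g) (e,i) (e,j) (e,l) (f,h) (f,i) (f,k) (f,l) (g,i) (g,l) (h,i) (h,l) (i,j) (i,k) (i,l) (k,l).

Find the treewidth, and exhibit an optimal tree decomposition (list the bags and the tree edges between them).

Treewidth 4.
One optimal decomposition is:
Bags: B1 = {a, b, f, i, l}  B2 = {a, f, i, k, l}  B3 = {a, c, f, i, l}  B4 = {a, c, e, i, l}  B5 = {a, f, h, i, l}  B6 = {c, e, g, i, l}  B7 = {a, c, e, i, j}  B8 = {a, d, f, i, l}
Tree: B1–B2, B2–B3, B3–B4, B1–B5, B4–B6, B4–B7, B3–B8

Every bag has size at most 5, so the width is 5 − 1 = 4 and tw(G) ≤ 4. For the lower bound, the 5 vertices {c, e, g, i, l} are pairwise adjacent, and any tree decomposition puts a clique entirely inside one bag — forcing width ≥ 4. Therefore the treewidth is 4.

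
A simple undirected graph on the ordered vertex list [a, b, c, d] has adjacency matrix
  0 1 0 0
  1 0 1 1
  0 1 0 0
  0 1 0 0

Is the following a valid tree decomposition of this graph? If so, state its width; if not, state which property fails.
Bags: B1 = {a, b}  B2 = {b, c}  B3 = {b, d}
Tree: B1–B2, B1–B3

Yes; width 1.

Every vertex of G appears in some bag (union = {a, b, c, d}); every edge is covered by a bag; and for each vertex v the set of bags containing v is connected in the bag tree. The decomposition is therefore valid. The largest bag has 2 vertices, so the width is 1.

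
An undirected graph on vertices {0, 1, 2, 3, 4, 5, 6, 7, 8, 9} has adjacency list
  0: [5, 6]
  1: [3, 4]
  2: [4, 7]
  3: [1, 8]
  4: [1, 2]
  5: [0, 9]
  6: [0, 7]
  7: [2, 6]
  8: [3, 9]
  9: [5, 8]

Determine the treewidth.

A width-2 tree decomposition is:
Bags: B1 = {2, 6, 7}  B2 = {2, 4, 6}  B3 = {1, 4, 6}  B4 = {1, 3, 6}  B5 = {3, 6, 8}  B6 = {6, 8, 9}  B7 = {5, 6, 9}  B8 = {0, 5, 6}
Tree: B1–B2, B2–B3, B3–B4, B4–B5, B5–B6, B6–B7, B7–B8
The largest bag has 3 vertices, giving width 2; this decomposition certifies tw(G) ≤ 2. The edges 6–7–2–4–1–3–8–9–5–0–6 form a cycle, so G is not a tree and its treewidth is at least 2. Therefore the treewidth is 2.

2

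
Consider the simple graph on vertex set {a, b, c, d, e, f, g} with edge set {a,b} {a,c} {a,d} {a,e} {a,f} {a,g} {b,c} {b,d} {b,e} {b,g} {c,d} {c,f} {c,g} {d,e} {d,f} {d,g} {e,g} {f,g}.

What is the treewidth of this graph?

4

A width-4 tree decomposition is:
Bags: B1 = {a, b, c, d, g}  B2 = {a, c, d, f, g}  B3 = {a, b, d, e, g}
Tree: B1–B2, B1–B3
The largest bag has 5 vertices, giving width 4; this decomposition certifies tw(G) ≤ 4. On the other hand G contains the 5-clique {a, b, d, e, g}. A clique must lie in a single bag of any decomposition, so no decomposition can have width below 4. Hence tw(G) = 4 exactly.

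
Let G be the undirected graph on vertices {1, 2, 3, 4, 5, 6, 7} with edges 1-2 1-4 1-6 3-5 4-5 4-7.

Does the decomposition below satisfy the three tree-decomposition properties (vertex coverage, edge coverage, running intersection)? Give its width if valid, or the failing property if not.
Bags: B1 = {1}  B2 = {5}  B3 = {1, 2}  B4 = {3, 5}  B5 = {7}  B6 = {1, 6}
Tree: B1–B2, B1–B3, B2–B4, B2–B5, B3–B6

A tree decomposition must satisfy three properties: every vertex lies in some bag; for every edge, both endpoints lie together in some bag; and for every vertex, the bags containing it form a connected subtree. Here vertex 4 appears in no bag, so the decomposition is invalid.

No — vertex 4 appears in no bag.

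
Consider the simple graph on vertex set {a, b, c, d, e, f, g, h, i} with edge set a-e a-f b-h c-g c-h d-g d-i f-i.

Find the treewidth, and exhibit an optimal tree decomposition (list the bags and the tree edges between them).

Treewidth 1.
One optimal decomposition is:
Bags: B1 = {a, e}  B2 = {a, f}  B3 = {f, i}  B4 = {d, i}  B5 = {d, g}  B6 = {c, g}  B7 = {c, h}  B8 = {b, h}
Tree: B1–B2, B2–B3, B3–B4, B4–B5, B5–B6, B6–B7, B7–B8

The largest bag has 2 vertices, giving width 1; this decomposition certifies tw(G) ≤ 1. G has an edge, so its treewidth is at least 1. The upper and lower bounds meet at 1, so that is the treewidth.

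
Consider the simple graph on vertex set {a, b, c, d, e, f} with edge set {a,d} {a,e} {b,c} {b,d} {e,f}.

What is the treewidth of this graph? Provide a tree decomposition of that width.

Treewidth 1.
One such decomposition:
Bags: B1 = {e, f}  B2 = {a, e}  B3 = {a, d}  B4 = {b, d}  B5 = {b, c}
Tree: B1–B2, B2–B3, B3–B4, B4–B5

The largest bag has 2 vertices, giving width 1; this decomposition certifies tw(G) ≤ 1. Since G has at least one edge (e.g. f–e), it is not an edgeless graph, so tw(G) ≥ 1. The upper and lower bounds meet at 1, so that is the treewidth.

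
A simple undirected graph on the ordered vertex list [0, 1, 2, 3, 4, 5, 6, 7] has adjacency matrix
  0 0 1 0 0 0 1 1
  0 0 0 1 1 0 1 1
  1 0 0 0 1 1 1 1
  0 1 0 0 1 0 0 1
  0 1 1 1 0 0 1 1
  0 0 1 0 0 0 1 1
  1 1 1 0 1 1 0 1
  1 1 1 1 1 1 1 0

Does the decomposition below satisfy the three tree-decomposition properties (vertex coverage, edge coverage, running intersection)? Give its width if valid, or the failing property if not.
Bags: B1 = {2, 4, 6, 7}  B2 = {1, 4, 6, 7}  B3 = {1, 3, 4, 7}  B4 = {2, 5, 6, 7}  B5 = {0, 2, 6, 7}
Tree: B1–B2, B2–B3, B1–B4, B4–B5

Yes; width 3.

Every vertex of G appears in some bag (union = {0, 1, 2, 3, 4, 5, 6, 7}); every edge is covered by a bag; and for each vertex v the set of bags containing v is connected in the bag tree. The decomposition is therefore valid. The largest bag has 4 vertices, so the width is 3.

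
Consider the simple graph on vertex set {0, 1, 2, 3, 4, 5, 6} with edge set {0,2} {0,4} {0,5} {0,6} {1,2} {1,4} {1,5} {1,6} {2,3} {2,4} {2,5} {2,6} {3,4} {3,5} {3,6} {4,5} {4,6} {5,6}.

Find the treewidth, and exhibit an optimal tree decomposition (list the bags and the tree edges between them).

Every bag has size at most 5, so the width is 5 − 1 = 4 and tw(G) ≤ 4. On the other hand G contains the 5-clique {0, 2, 4, 5, 6}. A clique must lie in a single bag of any decomposition, so no decomposition can have width below 4. Combining the bounds, tw(G) = 4.

Treewidth 4.
One such decomposition:
Bags: B1 = {2, 3, 4, 5, 6}  B2 = {1, 2, 4, 5, 6}  B3 = {0, 2, 4, 5, 6}
Tree: B1–B2, B2–B3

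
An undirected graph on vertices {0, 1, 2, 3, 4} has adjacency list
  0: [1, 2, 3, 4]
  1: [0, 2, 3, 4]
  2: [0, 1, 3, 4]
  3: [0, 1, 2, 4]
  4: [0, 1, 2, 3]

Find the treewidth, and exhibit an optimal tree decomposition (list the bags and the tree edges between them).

With just one bag of size 5, the width is 5 − 1 = 4, so tw(G) ≤ 4. On the other hand G contains the 5-clique {0, 1, 2, 3, 4}. A clique must lie in a single bag of any decomposition, so no decomposition can have width below 4. Hence tw(G) = 4 exactly.

Treewidth 4.
One such decomposition:
Bags: B1 = {0, 1, 2, 3, 4}
Tree: (single bag)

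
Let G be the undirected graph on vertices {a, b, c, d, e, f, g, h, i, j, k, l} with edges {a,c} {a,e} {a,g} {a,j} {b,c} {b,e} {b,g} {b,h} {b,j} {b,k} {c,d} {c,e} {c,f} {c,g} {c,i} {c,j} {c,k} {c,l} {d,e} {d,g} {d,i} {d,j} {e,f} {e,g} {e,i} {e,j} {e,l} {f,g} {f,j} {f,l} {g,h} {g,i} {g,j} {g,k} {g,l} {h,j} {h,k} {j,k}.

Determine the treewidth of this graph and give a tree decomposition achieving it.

Treewidth 4.
Bags: B1 = {c, e, f, g, j}  B2 = {b, c, e, g, j}  B3 = {b, c, g, j, k}  B4 = {a, c, e, g, j}  B5 = {b, g, h, j, k}  B6 = {c, d, e, g, j}  B7 = {c, e, f, g, l}  B8 = {c, d, e, g, i}
Tree: B1–B2, B2–B3, B1–B4, B3–B5, B4–B6, B1–B7, B6–B8

The largest bag has 5 vertices, giving width 4; this decomposition certifies tw(G) ≤ 4. On the other hand G contains the 5-clique {b, g, h, j, k}. A clique must lie in a single bag of any decomposition, so no decomposition can have width below 4. The upper and lower bounds meet at 4, so that is the treewidth.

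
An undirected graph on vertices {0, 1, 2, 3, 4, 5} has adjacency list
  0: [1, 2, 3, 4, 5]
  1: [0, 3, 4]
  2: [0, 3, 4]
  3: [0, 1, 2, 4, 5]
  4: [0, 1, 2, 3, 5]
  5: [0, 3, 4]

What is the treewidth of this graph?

A width-3 tree decomposition is:
Bags: B1 = {0, 3, 4, 5}  B2 = {0, 1, 3, 4}  B3 = {0, 2, 3, 4}
Tree: B1–B2, B1–B3
Every bag has size at most 4, so the width is 4 − 1 = 3 and tw(G) ≤ 3. Conversely, {0, 1, 3, 4} is a clique of size 4, and the vertices of any clique must share a bag in every tree decomposition; so some bag has ≥ 4 vertices and tw(G) ≥ 3. Hence tw(G) = 3 exactly.

3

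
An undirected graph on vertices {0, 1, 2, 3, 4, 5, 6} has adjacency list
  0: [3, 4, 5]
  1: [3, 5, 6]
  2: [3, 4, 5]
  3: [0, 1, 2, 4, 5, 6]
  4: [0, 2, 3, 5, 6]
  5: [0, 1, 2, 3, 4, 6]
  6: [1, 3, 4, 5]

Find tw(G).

A width-3 tree decomposition is:
Bags: B1 = {3, 4, 5, 6}  B2 = {1, 3, 5, 6}  B3 = {0, 3, 4, 5}  B4 = {2, 3, 4, 5}
Tree: B1–B2, B1–B3, B1–B4
The largest bag has 4 vertices, giving width 3; this decomposition certifies tw(G) ≤ 3. On the other hand G contains the 4-clique {1, 3, 5, 6}. A clique must lie in a single bag of any decomposition, so no decomposition can have width below 3. Hence tw(G) = 3 exactly.

3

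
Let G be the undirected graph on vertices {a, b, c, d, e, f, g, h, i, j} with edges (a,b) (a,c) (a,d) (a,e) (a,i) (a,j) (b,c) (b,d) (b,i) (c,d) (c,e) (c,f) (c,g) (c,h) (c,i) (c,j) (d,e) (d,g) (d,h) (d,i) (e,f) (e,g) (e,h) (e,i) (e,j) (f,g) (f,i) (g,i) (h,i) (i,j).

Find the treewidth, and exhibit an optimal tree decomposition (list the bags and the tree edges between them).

Every bag has size at most 5, so the width is 5 − 1 = 4 and tw(G) ≤ 4. For the lower bound, the 5 vertices {c, d, e, g, i} are pairwise adjacent, and any tree decomposition puts a clique entirely inside one bag — forcing width ≥ 4. Hence tw(G) = 4 exactly.

Treewidth 4.
Bags: B1 = {c, d, e, h, i}  B2 = {c, d, e, g, i}  B3 = {c, e, f, g, i}  B4 = {a, c, d, e, i}  B5 = {a, b, c, d, i}  B6 = {a, c, e, i, j}
Tree: B1–B2, B2–B3, B1–B4, B4–B5, B4–B6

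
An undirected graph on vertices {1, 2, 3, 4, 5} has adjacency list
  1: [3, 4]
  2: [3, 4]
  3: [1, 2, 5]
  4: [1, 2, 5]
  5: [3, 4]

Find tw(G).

A width-2 tree decomposition is:
Bags: B1 = {2, 3, 4}  B2 = {3, 4, 5}  B3 = {1, 3, 4}
Tree: B1–B2, B2–B3
Every bag has size at most 3, so the width is 3 − 1 = 2 and tw(G) ≤ 2. Since 2–4–5–3–2 is a cycle in G, G is not acyclic. Forests are exactly the graphs of treewidth ≤ 1, so tw(G) ≥ 2. Hence tw(G) = 2 exactly.

2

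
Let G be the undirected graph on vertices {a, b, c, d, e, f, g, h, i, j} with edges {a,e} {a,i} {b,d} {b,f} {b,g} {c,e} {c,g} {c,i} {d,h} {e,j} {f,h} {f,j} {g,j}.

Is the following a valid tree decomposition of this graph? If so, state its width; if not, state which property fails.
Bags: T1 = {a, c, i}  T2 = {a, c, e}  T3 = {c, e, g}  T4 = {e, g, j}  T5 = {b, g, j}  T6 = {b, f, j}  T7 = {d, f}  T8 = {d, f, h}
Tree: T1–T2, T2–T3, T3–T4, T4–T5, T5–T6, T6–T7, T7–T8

A tree decomposition must satisfy three properties: every vertex lies in some bag; for every edge, both endpoints lie together in some bag; and for every vertex, the bags containing it form a connected subtree. Here edge (b,d) lies in no bag, so the decomposition is invalid.

No — edge (b,d) lies in no bag.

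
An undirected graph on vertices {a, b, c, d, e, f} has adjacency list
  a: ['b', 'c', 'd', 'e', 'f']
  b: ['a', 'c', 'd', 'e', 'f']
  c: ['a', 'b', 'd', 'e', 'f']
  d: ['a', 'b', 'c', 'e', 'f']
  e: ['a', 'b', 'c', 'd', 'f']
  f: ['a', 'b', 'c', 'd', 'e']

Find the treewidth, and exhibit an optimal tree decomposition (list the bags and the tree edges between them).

Treewidth 5.
Bags: B1 = {a, b, c, d, e, f}
Tree: (single bag)

With just one bag of size 6, the width is 6 − 1 = 5, so tw(G) ≤ 5. On the other hand G contains the 6-clique {a, b, c, d, e, f}. A clique must lie in a single bag of any decomposition, so no decomposition can have width below 5. Therefore the treewidth is 5.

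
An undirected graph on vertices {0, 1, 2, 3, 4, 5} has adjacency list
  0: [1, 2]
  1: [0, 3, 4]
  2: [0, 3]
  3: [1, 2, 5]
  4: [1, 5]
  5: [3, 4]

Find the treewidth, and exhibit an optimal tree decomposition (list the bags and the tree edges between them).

Every bag has size at most 3, so the width is 3 − 1 = 2 and tw(G) ≤ 2. For the lower bound, G contains the cycle 4–5–3–1–4, so G is not a forest; only forests have treewidth ≤ 1, hence tw(G) ≥ 2. Combining the bounds, tw(G) = 2.

Treewidth 2.
One such decomposition:
Bags: B1 = {1, 4, 5}  B2 = {1, 3, 5}  B3 = {0, 1, 3}  B4 = {0, 2, 3}
Tree: B1–B2, B2–B3, B3–B4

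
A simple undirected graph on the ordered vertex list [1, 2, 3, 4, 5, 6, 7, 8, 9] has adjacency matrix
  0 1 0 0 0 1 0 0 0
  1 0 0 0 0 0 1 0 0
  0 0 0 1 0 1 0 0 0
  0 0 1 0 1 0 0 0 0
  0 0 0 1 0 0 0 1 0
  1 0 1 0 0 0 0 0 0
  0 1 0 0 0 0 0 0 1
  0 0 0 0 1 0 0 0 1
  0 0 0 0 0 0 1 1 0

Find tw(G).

A width-2 tree decomposition is:
Bags: B1 = {3, 4, 5}  B2 = {3, 5, 8}  B3 = {3, 8, 9}  B4 = {3, 7, 9}  B5 = {2, 3, 7}  B6 = {1, 2, 3}  B7 = {1, 3, 6}
Tree: B1–B2, B2–B3, B3–B4, B4–B5, B5–B6, B6–B7
Each bag holds 3 vertices, so the decomposition has width 2, which upper-bounds the treewidth. Since 3–4–5–8–9–7–2–1–6–3 is a cycle in G, G is not acyclic. Forests are exactly the graphs of treewidth ≤ 1, so tw(G) ≥ 2. Combining the bounds, tw(G) = 2.

2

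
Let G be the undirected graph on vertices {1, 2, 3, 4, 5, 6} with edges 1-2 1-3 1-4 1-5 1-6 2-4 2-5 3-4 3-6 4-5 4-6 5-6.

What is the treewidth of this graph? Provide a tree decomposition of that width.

Treewidth 3.
One optimal decomposition is:
Bags: B1 = {1, 3, 4, 6}  B2 = {1, 4, 5, 6}  B3 = {1, 2, 4, 5}
Tree: B1–B2, B2–B3

The largest bag has 4 vertices, giving width 3; this decomposition certifies tw(G) ≤ 3. Conversely, {1, 3, 4, 6} is a clique of size 4, and the vertices of any clique must share a bag in every tree decomposition; so some bag has ≥ 4 vertices and tw(G) ≥ 3. Combining the bounds, tw(G) = 3.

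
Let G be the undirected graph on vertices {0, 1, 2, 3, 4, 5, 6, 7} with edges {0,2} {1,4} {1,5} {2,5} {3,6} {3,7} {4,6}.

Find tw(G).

A width-1 tree decomposition is:
Bags: B1 = {0, 2}  B2 = {2, 5}  B3 = {1, 5}  B4 = {1, 4}  B5 = {4, 6}  B6 = {3, 6}  B7 = {3, 7}
Tree: B1–B2, B2–B3, B3–B4, B4–B5, B5–B6, B6–B7
Each bag holds 2 vertices, so the decomposition has width 1, which upper-bounds the treewidth. G has an edge, so its treewidth is at least 1. The upper and lower bounds meet at 1, so that is the treewidth.

1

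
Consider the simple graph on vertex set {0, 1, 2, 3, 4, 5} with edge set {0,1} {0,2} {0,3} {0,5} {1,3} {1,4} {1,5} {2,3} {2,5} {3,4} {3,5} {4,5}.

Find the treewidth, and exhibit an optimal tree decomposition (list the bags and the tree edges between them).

Every bag has size at most 4, so the width is 4 − 1 = 3 and tw(G) ≤ 3. On the other hand G contains the 4-clique {0, 1, 3, 5}. A clique must lie in a single bag of any decomposition, so no decomposition can have width below 3. The upper and lower bounds meet at 3, so that is the treewidth.

Treewidth 3.
One optimal decomposition is:
Bags: B1 = {1, 3, 4, 5}  B2 = {0, 1, 3, 5}  B3 = {0, 2, 3, 5}
Tree: B1–B2, B2–B3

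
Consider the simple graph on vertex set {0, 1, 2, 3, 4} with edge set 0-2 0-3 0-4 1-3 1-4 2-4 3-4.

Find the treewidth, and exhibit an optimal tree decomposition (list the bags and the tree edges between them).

Each bag holds 3 vertices, so the decomposition has width 2, which upper-bounds the treewidth. For the lower bound, the 3 vertices {0, 2, 4} are pairwise adjacent, and any tree decomposition puts a clique entirely inside one bag — forcing width ≥ 2. The upper and lower bounds meet at 2, so that is the treewidth.

Treewidth 2.
One optimal decomposition is:
Bags: B1 = {0, 3, 4}  B2 = {1, 3, 4}  B3 = {0, 2, 4}
Tree: B1–B2, B1–B3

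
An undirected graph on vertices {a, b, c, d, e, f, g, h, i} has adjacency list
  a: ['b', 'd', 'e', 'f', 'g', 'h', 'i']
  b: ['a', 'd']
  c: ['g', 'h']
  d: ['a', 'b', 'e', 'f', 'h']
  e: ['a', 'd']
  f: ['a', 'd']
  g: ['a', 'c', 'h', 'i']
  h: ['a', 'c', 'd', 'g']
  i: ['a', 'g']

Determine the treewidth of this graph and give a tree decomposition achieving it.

Treewidth 2.
One optimal decomposition is:
Bags: B1 = {a, d, h}  B2 = {a, d, e}  B3 = {a, d, f}  B4 = {a, g, h}  B5 = {c, g, h}  B6 = {a, g, i}  B7 = {a, b, d}
Tree: B1–B2, B1–B3, B1–B4, B4–B5, B4–B6, B3–B7

The largest bag has 3 vertices, giving width 2; this decomposition certifies tw(G) ≤ 2. On the other hand G contains the 3-clique {c, g, h}. A clique must lie in a single bag of any decomposition, so no decomposition can have width below 2. Therefore the treewidth is 2.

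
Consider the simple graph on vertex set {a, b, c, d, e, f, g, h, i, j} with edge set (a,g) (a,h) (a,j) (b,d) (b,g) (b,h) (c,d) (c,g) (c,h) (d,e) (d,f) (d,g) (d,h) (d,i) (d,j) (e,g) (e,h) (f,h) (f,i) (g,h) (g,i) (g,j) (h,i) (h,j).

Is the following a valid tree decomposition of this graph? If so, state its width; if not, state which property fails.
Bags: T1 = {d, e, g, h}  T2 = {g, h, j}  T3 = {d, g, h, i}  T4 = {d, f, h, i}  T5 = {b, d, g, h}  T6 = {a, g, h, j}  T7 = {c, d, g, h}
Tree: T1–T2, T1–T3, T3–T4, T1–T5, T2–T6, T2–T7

A tree decomposition must satisfy three properties: every vertex lies in some bag; for every edge, both endpoints lie together in some bag; and for every vertex, the bags containing it form a connected subtree. Here edge (d,j) lies in no bag, so the decomposition is invalid.

No — edge (d,j) lies in no bag.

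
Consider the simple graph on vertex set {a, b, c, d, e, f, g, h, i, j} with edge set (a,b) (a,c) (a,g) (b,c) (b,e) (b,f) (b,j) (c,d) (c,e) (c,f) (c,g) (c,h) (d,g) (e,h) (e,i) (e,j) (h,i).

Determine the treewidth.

A width-2 tree decomposition is:
Bags: B1 = {a, b, c}  B2 = {b, c, e}  B3 = {a, c, g}  B4 = {b, c, f}  B5 = {b, e, j}  B6 = {c, e, h}  B7 = {e, h, i}  B8 = {c, d, g}
Tree: B1–B2, B1–B3, B2–B4, B2–B5, B2–B6, B6–B7, B3–B8
Every bag has size at most 3, so the width is 3 − 1 = 2 and tw(G) ≤ 2. Conversely, {b, e, j} is a clique of size 3, and the vertices of any clique must share a bag in every tree decomposition; so some bag has ≥ 3 vertices and tw(G) ≥ 2. The upper and lower bounds meet at 2, so that is the treewidth.

2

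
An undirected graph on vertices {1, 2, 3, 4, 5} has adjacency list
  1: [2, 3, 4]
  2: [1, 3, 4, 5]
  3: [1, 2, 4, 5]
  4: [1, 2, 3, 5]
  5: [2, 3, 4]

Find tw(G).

A width-3 tree decomposition is:
Bags: B1 = {2, 3, 4, 5}  B2 = {1, 2, 3, 4}
Tree: B1–B2
Each bag holds 4 vertices, so the decomposition has width 3, which upper-bounds the treewidth. For the lower bound, the 4 vertices {1, 2, 3, 4} are pairwise adjacent, and any tree decomposition puts a clique entirely inside one bag — forcing width ≥ 3. Therefore the treewidth is 3.

3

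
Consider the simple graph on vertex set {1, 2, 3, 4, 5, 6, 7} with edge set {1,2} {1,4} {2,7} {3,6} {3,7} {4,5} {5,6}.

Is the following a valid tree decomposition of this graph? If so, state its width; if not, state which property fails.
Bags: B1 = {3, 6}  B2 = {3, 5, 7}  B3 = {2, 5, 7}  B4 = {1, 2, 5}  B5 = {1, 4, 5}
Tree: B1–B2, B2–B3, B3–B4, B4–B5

A tree decomposition must satisfy three properties: every vertex lies in some bag; for every edge, both endpoints lie together in some bag; and for every vertex, the bags containing it form a connected subtree. Here edge (5,6) lies in no bag, so the decomposition is invalid.

No — edge (5,6) lies in no bag.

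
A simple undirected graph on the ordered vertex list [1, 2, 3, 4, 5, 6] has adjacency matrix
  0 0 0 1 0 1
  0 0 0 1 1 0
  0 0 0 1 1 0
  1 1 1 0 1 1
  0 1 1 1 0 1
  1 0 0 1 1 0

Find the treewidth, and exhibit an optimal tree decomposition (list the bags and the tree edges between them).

Every bag has size at most 3, so the width is 3 − 1 = 2 and tw(G) ≤ 2. On the other hand G contains the 3-clique {1, 4, 6}. A clique must lie in a single bag of any decomposition, so no decomposition can have width below 2. Hence tw(G) = 2 exactly.

Treewidth 2.
One such decomposition:
Bags: B1 = {4, 5, 6}  B2 = {1, 4, 6}  B3 = {3, 4, 5}  B4 = {2, 4, 5}
Tree: B1–B2, B1–B3, B1–B4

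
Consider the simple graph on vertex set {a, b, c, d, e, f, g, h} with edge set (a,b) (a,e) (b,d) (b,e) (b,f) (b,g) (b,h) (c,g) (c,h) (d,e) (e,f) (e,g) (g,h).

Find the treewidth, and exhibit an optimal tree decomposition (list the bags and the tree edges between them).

Treewidth 2.
One optimal decomposition is:
Bags: B1 = {b, e, g}  B2 = {b, d, e}  B3 = {b, g, h}  B4 = {a, b, e}  B5 = {b, e, f}  B6 = {c, g, h}
Tree: B1–B2, B1–B3, B1–B4, B1–B5, B3–B6

The largest bag has 3 vertices, giving width 2; this decomposition certifies tw(G) ≤ 2. On the other hand G contains the 3-clique {c, g, h}. A clique must lie in a single bag of any decomposition, so no decomposition can have width below 2. Hence tw(G) = 2 exactly.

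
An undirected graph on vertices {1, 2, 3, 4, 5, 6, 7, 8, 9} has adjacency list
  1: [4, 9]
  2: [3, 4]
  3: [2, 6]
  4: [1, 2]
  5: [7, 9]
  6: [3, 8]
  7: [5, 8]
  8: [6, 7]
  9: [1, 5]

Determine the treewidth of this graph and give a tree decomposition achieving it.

Treewidth 2.
One such decomposition:
Bags: B1 = {1, 2, 4}  B2 = {1, 2, 9}  B3 = {2, 5, 9}  B4 = {2, 5, 7}  B5 = {2, 7, 8}  B6 = {2, 6, 8}  B7 = {2, 3, 6}
Tree: B1–B2, B2–B3, B3–B4, B4–B5, B5–B6, B6–B7

Every bag has size at most 3, so the width is 3 − 1 = 2 and tw(G) ≤ 2. For the lower bound, G contains the cycle 2–4–1–9–5–7–8–6–3–2, so G is not a forest; only forests have treewidth ≤ 1, hence tw(G) ≥ 2. Therefore the treewidth is 2.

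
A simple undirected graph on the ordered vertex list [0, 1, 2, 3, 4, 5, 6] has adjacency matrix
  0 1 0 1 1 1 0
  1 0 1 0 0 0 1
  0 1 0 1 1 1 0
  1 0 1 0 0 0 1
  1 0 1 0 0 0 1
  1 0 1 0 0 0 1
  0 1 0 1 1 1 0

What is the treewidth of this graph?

3

A width-3 tree decomposition is:
Bags: B1 = {0, 2, 3, 6}  B2 = {0, 2, 5, 6}  B3 = {0, 1, 2, 6}  B4 = {0, 2, 4, 6}
Tree: B1–B2, B2–B3, B3–B4
Each bag holds 4 vertices, so the decomposition has width 3, which upper-bounds the treewidth. For the lower bound: the 4 vertex sets {0,3}, {5,6}, {2}, {1} are disjoint, each induces a connected subgraph, and every pair is joined by at least one edge of G. Contracting each set to a single vertex therefore yields K_{4} as a minor, and since treewidth is minor-monotone, tw(G) ≥ tw(K_{4}) = 3. Therefore the treewidth is 3.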